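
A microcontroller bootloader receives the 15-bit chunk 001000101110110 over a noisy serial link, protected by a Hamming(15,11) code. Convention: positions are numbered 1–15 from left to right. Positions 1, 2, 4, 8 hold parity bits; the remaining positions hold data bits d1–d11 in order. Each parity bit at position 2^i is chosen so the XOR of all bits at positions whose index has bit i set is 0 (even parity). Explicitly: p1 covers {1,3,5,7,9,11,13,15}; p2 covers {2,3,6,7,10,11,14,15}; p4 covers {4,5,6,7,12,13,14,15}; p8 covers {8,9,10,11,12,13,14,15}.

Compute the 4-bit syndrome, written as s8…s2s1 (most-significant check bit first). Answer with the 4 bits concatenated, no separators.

1111

s1 (pos 1,3,5,7,9,11,13,15): 0⊕1⊕0⊕1⊕1⊕1⊕1⊕0 = 1
s2 (pos 2,3,6,7,10,11,14,15): 0⊕1⊕0⊕1⊕1⊕1⊕1⊕0 = 1
s4 (pos 4,5,6,7,12,13,14,15): 0⊕0⊕0⊕1⊕0⊕1⊕1⊕0 = 1
s8 (pos 8,9,10,11,12,13,14,15): 0⊕1⊕1⊕1⊕0⊕1⊕1⊕0 = 1
Syndrome s8…s1 = 1111 → error at position 15.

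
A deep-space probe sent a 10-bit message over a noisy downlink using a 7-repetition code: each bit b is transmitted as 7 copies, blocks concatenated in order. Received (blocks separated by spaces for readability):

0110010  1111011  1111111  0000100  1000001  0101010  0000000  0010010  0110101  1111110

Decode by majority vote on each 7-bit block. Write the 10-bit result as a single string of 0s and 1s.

0110000011

Block 1 (0110010): 3 ones → 0
Block 2 (1111011): 6 ones → 1
Block 3 (1111111): 7 ones → 1
Block 4 (0000100): 1 one → 0
Block 5 (1000001): 2 ones → 0
Block 6 (0101010): 3 ones → 0
Block 7 (0000000): 0 ones → 0
Block 8 (0010010): 2 ones → 0
Block 9 (0110101): 4 ones → 1
Block 10 (1111110): 6 ones → 1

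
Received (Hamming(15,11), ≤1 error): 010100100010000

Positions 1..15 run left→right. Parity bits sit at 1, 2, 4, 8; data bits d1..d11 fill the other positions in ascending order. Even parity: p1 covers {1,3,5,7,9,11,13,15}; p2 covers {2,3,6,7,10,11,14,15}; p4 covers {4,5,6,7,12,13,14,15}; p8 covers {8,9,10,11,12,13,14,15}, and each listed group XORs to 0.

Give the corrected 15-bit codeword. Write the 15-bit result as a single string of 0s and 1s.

s1 (pos 1,3,5,7,9,11,13,15): 0⊕0⊕0⊕1⊕0⊕1⊕0⊕0 = 0
s2 (pos 2,3,6,7,10,11,14,15): 1⊕0⊕0⊕1⊕0⊕1⊕0⊕0 = 1
s4 (pos 4,5,6,7,12,13,14,15): 1⊕0⊕0⊕1⊕0⊕0⊕0⊕0 = 0
s8 (pos 8,9,10,11,12,13,14,15): 0⊕0⊕0⊕1⊕0⊕0⊕0⊕0 = 1
Syndrome s8…s1 = 1010 → error at position 10.
Flip position 10: 010100100010000 → 010100100110000

010100100110000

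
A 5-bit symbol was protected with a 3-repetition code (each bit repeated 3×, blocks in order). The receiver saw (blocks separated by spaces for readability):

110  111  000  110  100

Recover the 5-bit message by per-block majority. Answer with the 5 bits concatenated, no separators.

Block 1 (110): 2 ones → 1
Block 2 (111): 3 ones → 1
Block 3 (000): 0 ones → 0
Block 4 (110): 2 ones → 1
Block 5 (100): 1 one → 0

11010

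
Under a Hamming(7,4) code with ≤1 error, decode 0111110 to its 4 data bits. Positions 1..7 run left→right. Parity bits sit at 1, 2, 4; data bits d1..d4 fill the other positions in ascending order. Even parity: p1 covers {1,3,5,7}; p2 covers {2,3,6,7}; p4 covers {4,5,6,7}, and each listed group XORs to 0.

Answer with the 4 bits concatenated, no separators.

s1 (pos 1,3,5,7): 0⊕1⊕1⊕0 = 0
s2 (pos 2,3,6,7): 1⊕1⊕1⊕0 = 1
s4 (pos 4,5,6,7): 1⊕1⊕1⊕0 = 1
Syndrome s4…s1 = 110 → error at position 6.
Flip position 6: 0111110 → 0111100
Read data bits from positions 3,5,6,7: 1100

1100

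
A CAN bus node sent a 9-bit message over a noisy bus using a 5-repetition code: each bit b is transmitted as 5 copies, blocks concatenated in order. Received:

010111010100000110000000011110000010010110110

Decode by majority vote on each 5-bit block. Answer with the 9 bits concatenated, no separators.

110001001

Block 1 (01011): 3 ones → 1
Block 2 (10101): 3 ones → 1
Block 3 (00000): 0 ones → 0
Block 4 (11000): 2 ones → 0
Block 5 (00000): 0 ones → 0
Block 6 (11110): 4 ones → 1
Block 7 (00001): 1 one → 0
Block 8 (00101): 2 ones → 0
Block 9 (10110): 3 ones → 1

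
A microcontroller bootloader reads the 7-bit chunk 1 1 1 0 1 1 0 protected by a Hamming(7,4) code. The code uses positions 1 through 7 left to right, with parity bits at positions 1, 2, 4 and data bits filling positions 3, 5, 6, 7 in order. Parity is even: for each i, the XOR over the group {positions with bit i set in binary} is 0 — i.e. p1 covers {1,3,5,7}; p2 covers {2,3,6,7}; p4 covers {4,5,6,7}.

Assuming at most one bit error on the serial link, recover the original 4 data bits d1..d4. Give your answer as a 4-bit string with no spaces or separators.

0110

s1 (pos 1,3,5,7): 1⊕1⊕1⊕0 = 1
s2 (pos 2,3,6,7): 1⊕1⊕1⊕0 = 1
s4 (pos 4,5,6,7): 0⊕1⊕1⊕0 = 0
Syndrome s4…s1 = 011 → error at position 3.
Flip position 3: 1110110 → 1100110
Read data bits from positions 3,5,6,7: 0110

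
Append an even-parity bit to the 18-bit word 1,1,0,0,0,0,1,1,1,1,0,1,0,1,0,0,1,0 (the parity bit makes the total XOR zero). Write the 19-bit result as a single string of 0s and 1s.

1100001111010100101

XOR of the 18 data bits: 1⊕1⊕0⊕0⊕0⊕0⊕1⊕1⊕1⊕1⊕0⊕1⊕0⊕1⊕0⊕0⊕1⊕0 = 1
Parity bit = 1 (so all 19 bits XOR to 0).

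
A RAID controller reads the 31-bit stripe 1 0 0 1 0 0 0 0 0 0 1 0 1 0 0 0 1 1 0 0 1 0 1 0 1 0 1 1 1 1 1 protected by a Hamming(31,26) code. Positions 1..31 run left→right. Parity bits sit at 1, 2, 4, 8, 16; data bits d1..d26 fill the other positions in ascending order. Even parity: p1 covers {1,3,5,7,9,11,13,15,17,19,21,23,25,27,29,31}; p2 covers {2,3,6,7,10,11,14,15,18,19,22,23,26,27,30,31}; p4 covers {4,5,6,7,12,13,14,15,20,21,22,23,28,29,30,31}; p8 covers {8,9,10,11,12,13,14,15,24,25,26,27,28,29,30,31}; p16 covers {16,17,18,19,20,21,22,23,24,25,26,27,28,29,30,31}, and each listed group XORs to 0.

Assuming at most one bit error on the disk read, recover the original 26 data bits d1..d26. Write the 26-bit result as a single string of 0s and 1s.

00000010100110010101011111

s1 (pos 1,3,5,7,9,11,13,15,17,19,21,23,25,27,29,31): 1⊕0⊕0⊕0⊕0⊕1⊕1⊕0⊕1⊕0⊕1⊕1⊕1⊕1⊕1⊕1 = 0
s2 (pos 2,3,6,7,10,11,14,15,18,19,22,23,26,27,30,31): 0⊕0⊕0⊕0⊕0⊕1⊕0⊕0⊕1⊕0⊕0⊕1⊕0⊕1⊕1⊕1 = 0
s4 (pos 4,5,6,7,12,13,14,15,20,21,22,23,28,29,30,31): 1⊕0⊕0⊕0⊕0⊕1⊕0⊕0⊕0⊕1⊕0⊕1⊕1⊕1⊕1⊕1 = 0
s8 (pos 8,9,10,11,12,13,14,15,24,25,26,27,28,29,30,31): 0⊕0⊕0⊕1⊕0⊕1⊕0⊕0⊕0⊕1⊕0⊕1⊕1⊕1⊕1⊕1 = 0
s16 (pos 16,17,18,19,20,21,22,23,24,25,26,27,28,29,30,31): 0⊕1⊕1⊕0⊕0⊕1⊕0⊕1⊕0⊕1⊕0⊕1⊕1⊕1⊕1⊕1 = 0
Syndrome s16…s1 = 00000 → no error.
Read data bits from positions 3,5,6,7,9,10,11,12,13,14,15,17,18,19,20,21,22,23,24,25,26,27,28,29,30,31: 00000010100110010101011111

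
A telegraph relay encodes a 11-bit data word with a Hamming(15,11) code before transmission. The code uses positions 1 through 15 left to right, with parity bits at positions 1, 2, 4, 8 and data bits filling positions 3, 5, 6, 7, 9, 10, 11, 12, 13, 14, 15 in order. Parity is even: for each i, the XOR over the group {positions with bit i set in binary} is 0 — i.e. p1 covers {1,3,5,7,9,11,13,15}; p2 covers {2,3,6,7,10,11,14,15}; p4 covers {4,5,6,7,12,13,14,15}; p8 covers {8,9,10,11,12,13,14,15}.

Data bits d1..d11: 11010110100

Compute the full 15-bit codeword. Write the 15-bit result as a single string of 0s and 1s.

101110110110100

Place data at non-parity positions: p1 p2 1 p4 1 0 1 p8 0 1 1 0 1 0 0
p1 (pos 1,3,5,7,9,11,13,15): XOR of data positions = 1⊕1⊕1⊕0⊕1⊕1⊕0 = 1
p2 (pos 2,3,6,7,10,11,14,15): XOR of data positions = 1⊕0⊕1⊕1⊕1⊕0⊕0 = 0
p4 (pos 4,5,6,7,12,13,14,15): XOR of data positions = 1⊕0⊕1⊕0⊕1⊕0⊕0 = 1
p8 (pos 8,9,10,11,12,13,14,15): XOR of data positions = 0⊕1⊕1⊕0⊕1⊕0⊕0 = 1
Codeword: 101110110110100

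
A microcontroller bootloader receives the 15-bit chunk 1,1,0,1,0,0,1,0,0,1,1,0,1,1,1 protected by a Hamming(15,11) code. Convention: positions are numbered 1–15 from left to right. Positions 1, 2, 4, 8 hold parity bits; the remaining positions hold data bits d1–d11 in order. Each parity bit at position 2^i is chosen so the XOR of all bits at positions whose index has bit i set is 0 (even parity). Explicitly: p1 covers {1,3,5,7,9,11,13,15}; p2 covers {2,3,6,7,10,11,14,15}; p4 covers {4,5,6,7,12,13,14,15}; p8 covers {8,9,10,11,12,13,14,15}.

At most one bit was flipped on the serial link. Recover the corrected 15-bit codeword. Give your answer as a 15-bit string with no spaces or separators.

s1 (pos 1,3,5,7,9,11,13,15): 1⊕0⊕0⊕1⊕0⊕1⊕1⊕1 = 1
s2 (pos 2,3,6,7,10,11,14,15): 1⊕0⊕0⊕1⊕1⊕1⊕1⊕1 = 0
s4 (pos 4,5,6,7,12,13,14,15): 1⊕0⊕0⊕1⊕0⊕1⊕1⊕1 = 1
s8 (pos 8,9,10,11,12,13,14,15): 0⊕0⊕1⊕1⊕0⊕1⊕1⊕1 = 1
Syndrome s8…s1 = 1101 → error at position 13.
Flip position 13: 110100100110111 → 110100100110011

110100100110011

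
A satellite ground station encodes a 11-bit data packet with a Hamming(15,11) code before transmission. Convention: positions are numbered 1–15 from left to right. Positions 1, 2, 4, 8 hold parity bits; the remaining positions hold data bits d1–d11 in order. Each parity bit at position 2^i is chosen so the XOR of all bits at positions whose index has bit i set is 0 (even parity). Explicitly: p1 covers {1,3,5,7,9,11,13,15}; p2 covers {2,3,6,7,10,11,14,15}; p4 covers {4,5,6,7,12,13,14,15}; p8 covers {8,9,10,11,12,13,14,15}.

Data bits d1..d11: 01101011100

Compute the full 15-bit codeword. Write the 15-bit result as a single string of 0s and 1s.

Place data at non-parity positions: p1 p2 0 p4 1 1 0 p8 1 0 1 1 1 0 0
p1 (pos 1,3,5,7,9,11,13,15): XOR of data positions = 0⊕1⊕0⊕1⊕1⊕1⊕0 = 0
p2 (pos 2,3,6,7,10,11,14,15): XOR of data positions = 0⊕1⊕0⊕0⊕1⊕0⊕0 = 0
p4 (pos 4,5,6,7,12,13,14,15): XOR of data positions = 1⊕1⊕0⊕1⊕1⊕0⊕0 = 0
p8 (pos 8,9,10,11,12,13,14,15): XOR of data positions = 1⊕0⊕1⊕1⊕1⊕0⊕0 = 0
Codeword: 000011001011100

000011001011100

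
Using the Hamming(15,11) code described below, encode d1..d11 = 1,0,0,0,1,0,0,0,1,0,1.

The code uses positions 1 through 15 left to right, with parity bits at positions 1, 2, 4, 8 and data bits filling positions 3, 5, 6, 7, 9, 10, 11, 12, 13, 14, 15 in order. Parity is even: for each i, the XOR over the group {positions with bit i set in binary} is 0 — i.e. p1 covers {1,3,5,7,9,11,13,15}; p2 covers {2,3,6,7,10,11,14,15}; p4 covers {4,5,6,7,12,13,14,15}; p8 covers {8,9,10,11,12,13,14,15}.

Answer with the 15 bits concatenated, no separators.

001000011000101

Place data at non-parity positions: p1 p2 1 p4 0 0 0 p8 1 0 0 0 1 0 1
p1 (pos 1,3,5,7,9,11,13,15): XOR of data positions = 1⊕0⊕0⊕1⊕0⊕1⊕1 = 0
p2 (pos 2,3,6,7,10,11,14,15): XOR of data positions = 1⊕0⊕0⊕0⊕0⊕0⊕1 = 0
p4 (pos 4,5,6,7,12,13,14,15): XOR of data positions = 0⊕0⊕0⊕0⊕1⊕0⊕1 = 0
p8 (pos 8,9,10,11,12,13,14,15): XOR of data positions = 1⊕0⊕0⊕0⊕1⊕0⊕1 = 1
Codeword: 001000011000101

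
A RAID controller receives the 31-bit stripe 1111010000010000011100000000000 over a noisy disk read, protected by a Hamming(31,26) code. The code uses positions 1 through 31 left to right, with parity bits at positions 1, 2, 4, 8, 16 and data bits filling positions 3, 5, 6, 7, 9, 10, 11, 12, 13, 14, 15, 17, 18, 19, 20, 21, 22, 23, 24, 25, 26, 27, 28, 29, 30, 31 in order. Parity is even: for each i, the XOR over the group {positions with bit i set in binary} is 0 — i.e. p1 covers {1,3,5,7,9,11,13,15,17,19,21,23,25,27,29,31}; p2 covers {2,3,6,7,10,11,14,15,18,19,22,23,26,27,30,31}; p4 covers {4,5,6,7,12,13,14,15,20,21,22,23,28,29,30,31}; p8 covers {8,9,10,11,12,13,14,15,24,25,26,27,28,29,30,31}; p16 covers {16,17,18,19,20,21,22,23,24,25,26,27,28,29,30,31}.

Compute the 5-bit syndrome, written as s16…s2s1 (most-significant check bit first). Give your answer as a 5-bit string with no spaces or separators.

s1 (pos 1,3,5,7,9,11,13,15,17,19,21,23,25,27,29,31): 1⊕1⊕0⊕0⊕0⊕0⊕0⊕0⊕0⊕1⊕0⊕0⊕0⊕0⊕0⊕0 = 1
s2 (pos 2,3,6,7,10,11,14,15,18,19,22,23,26,27,30,31): 1⊕1⊕1⊕0⊕0⊕0⊕0⊕0⊕1⊕1⊕0⊕0⊕0⊕0⊕0⊕0 = 1
s4 (pos 4,5,6,7,12,13,14,15,20,21,22,23,28,29,30,31): 1⊕0⊕1⊕0⊕1⊕0⊕0⊕0⊕1⊕0⊕0⊕0⊕0⊕0⊕0⊕0 = 0
s8 (pos 8,9,10,11,12,13,14,15,24,25,26,27,28,29,30,31): 0⊕0⊕0⊕0⊕1⊕0⊕0⊕0⊕0⊕0⊕0⊕0⊕0⊕0⊕0⊕0 = 1
s16 (pos 16,17,18,19,20,21,22,23,24,25,26,27,28,29,30,31): 0⊕0⊕1⊕1⊕1⊕0⊕0⊕0⊕0⊕0⊕0⊕0⊕0⊕0⊕0⊕0 = 1
Syndrome s16…s1 = 11011 → error at position 27.

11011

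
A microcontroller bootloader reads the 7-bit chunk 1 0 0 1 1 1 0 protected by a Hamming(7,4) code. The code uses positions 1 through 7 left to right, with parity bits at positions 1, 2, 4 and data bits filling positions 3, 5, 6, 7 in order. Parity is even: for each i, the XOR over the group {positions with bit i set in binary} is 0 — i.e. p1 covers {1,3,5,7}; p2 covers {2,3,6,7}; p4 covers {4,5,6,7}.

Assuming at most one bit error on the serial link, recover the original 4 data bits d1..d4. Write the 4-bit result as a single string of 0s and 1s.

0100

s1 (pos 1,3,5,7): 1⊕0⊕1⊕0 = 0
s2 (pos 2,3,6,7): 0⊕0⊕1⊕0 = 1
s4 (pos 4,5,6,7): 1⊕1⊕1⊕0 = 1
Syndrome s4…s1 = 110 → error at position 6.
Flip position 6: 1001110 → 1001100
Read data bits from positions 3,5,6,7: 0100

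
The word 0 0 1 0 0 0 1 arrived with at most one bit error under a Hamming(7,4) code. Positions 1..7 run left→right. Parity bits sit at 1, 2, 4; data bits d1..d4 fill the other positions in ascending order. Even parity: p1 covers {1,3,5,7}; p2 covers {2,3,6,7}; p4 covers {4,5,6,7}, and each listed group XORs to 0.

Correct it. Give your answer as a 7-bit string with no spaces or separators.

s1 (pos 1,3,5,7): 0⊕1⊕0⊕1 = 0
s2 (pos 2,3,6,7): 0⊕1⊕0⊕1 = 0
s4 (pos 4,5,6,7): 0⊕0⊕0⊕1 = 1
Syndrome s4…s1 = 100 → error at position 4.
Flip position 4: 0010001 → 0011001

0011001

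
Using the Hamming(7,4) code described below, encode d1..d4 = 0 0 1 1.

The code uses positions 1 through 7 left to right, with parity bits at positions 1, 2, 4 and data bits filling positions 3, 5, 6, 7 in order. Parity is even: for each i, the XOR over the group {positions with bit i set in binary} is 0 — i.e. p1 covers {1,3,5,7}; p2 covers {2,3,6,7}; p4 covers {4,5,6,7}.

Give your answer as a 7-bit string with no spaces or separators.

1000011

Place data at non-parity positions: p1 p2 0 p4 0 1 1
p1 (pos 1,3,5,7): XOR of data positions = 0⊕0⊕1 = 1
p2 (pos 2,3,6,7): XOR of data positions = 0⊕1⊕1 = 0
p4 (pos 4,5,6,7): XOR of data positions = 0⊕1⊕1 = 0
Codeword: 1000011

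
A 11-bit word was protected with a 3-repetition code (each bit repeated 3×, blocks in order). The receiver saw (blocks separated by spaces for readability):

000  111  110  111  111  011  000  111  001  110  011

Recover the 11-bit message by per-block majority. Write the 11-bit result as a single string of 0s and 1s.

01111101011

Block 1 (000): 0 ones → 0
Block 2 (111): 3 ones → 1
Block 3 (110): 2 ones → 1
Block 4 (111): 3 ones → 1
Block 5 (111): 3 ones → 1
Block 6 (011): 2 ones → 1
Block 7 (000): 0 ones → 0
Block 8 (111): 3 ones → 1
Block 9 (001): 1 one → 0
Block 10 (110): 2 ones → 1
Block 11 (011): 2 ones → 1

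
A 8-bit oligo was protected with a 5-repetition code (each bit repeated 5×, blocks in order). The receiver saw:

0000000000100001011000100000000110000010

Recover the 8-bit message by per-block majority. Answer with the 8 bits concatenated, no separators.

Block 1 (00000): 0 ones → 0
Block 2 (00000): 0 ones → 0
Block 3 (10000): 1 one → 0
Block 4 (10110): 3 ones → 1
Block 5 (00100): 1 one → 0
Block 6 (00000): 0 ones → 0
Block 7 (01100): 2 ones → 0
Block 8 (00010): 1 one → 0

00010000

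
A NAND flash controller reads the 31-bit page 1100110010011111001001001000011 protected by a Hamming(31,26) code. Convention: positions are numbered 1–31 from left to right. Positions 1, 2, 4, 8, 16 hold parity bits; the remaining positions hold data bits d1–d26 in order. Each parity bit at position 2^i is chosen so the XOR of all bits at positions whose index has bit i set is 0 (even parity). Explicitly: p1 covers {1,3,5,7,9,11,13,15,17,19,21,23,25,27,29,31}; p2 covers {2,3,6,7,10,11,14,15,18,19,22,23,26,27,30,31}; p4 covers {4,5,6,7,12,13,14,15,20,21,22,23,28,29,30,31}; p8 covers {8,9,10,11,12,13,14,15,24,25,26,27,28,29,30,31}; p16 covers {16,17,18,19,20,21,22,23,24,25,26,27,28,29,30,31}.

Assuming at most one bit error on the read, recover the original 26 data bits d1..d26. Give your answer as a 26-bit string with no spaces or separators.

s1 (pos 1,3,5,7,9,11,13,15,17,19,21,23,25,27,29,31): 1⊕0⊕1⊕0⊕1⊕0⊕1⊕1⊕0⊕1⊕0⊕0⊕1⊕0⊕0⊕1 = 0
s2 (pos 2,3,6,7,10,11,14,15,18,19,22,23,26,27,30,31): 1⊕0⊕1⊕0⊕0⊕0⊕1⊕1⊕0⊕1⊕1⊕0⊕0⊕0⊕1⊕1 = 0
s4 (pos 4,5,6,7,12,13,14,15,20,21,22,23,28,29,30,31): 0⊕1⊕1⊕0⊕1⊕1⊕1⊕1⊕0⊕0⊕1⊕0⊕0⊕0⊕1⊕1 = 1
s8 (pos 8,9,10,11,12,13,14,15,24,25,26,27,28,29,30,31): 0⊕1⊕0⊕0⊕1⊕1⊕1⊕1⊕0⊕1⊕0⊕0⊕0⊕0⊕1⊕1 = 0
s16 (pos 16,17,18,19,20,21,22,23,24,25,26,27,28,29,30,31): 1⊕0⊕0⊕1⊕0⊕0⊕1⊕0⊕0⊕1⊕0⊕0⊕0⊕0⊕1⊕1 = 0
Syndrome s16…s1 = 00100 → error at position 4.
Flip position 4: 1100110010011111001001001000011 → 1101110010011111001001001000011
Read data bits from positions 3,5,6,7,9,10,11,12,13,14,15,17,18,19,20,21,22,23,24,25,26,27,28,29,30,31: 01101001111001001001000011

01101001111001001001000011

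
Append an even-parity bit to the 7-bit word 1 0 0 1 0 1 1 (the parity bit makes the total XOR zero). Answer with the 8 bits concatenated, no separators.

10010110

XOR of the 7 data bits: 1⊕0⊕0⊕1⊕0⊕1⊕1 = 0
Parity bit = 0 (so all 8 bits XOR to 0).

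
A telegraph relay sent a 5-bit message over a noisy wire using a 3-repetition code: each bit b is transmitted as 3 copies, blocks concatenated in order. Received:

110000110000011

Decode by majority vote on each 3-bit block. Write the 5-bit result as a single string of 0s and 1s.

10101

Block 1 (110): 2 ones → 1
Block 2 (000): 0 ones → 0
Block 3 (110): 2 ones → 1
Block 4 (000): 0 ones → 0
Block 5 (011): 2 ones → 1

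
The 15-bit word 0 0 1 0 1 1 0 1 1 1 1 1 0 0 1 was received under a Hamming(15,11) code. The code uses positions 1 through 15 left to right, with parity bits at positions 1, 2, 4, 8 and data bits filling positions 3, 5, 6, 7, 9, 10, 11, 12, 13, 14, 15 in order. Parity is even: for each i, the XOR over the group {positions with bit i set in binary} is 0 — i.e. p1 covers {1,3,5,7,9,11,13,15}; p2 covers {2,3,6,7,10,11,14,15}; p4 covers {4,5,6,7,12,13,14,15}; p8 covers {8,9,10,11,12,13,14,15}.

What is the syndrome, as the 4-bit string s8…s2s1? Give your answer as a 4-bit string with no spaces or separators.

s1 (pos 1,3,5,7,9,11,13,15): 0⊕1⊕1⊕0⊕1⊕1⊕0⊕1 = 1
s2 (pos 2,3,6,7,10,11,14,15): 0⊕1⊕1⊕0⊕1⊕1⊕0⊕1 = 1
s4 (pos 4,5,6,7,12,13,14,15): 0⊕1⊕1⊕0⊕1⊕0⊕0⊕1 = 0
s8 (pos 8,9,10,11,12,13,14,15): 1⊕1⊕1⊕1⊕1⊕0⊕0⊕1 = 0
Syndrome s8…s1 = 0011 → error at position 3.

0011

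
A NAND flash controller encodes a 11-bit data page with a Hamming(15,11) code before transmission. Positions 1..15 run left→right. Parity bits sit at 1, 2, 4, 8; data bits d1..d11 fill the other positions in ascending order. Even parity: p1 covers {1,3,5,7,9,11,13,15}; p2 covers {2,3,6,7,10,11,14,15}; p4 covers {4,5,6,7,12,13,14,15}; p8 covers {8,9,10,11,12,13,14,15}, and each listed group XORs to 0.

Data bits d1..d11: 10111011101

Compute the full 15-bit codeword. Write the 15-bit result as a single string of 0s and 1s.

011101111011101

Place data at non-parity positions: p1 p2 1 p4 0 1 1 p8 1 0 1 1 1 0 1
p1 (pos 1,3,5,7,9,11,13,15): XOR of data positions = 1⊕0⊕1⊕1⊕1⊕1⊕1 = 0
p2 (pos 2,3,6,7,10,11,14,15): XOR of data positions = 1⊕1⊕1⊕0⊕1⊕0⊕1 = 1
p4 (pos 4,5,6,7,12,13,14,15): XOR of data positions = 0⊕1⊕1⊕1⊕1⊕0⊕1 = 1
p8 (pos 8,9,10,11,12,13,14,15): XOR of data positions = 1⊕0⊕1⊕1⊕1⊕0⊕1 = 1
Codeword: 011101111011101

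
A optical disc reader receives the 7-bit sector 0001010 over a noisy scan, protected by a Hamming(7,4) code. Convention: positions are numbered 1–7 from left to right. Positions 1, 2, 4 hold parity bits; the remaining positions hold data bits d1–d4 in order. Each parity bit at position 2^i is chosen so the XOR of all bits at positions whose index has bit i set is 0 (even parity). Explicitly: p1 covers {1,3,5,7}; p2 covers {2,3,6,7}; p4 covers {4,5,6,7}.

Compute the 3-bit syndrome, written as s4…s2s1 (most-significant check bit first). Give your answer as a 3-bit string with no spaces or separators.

010

s1 (pos 1,3,5,7): 0⊕0⊕0⊕0 = 0
s2 (pos 2,3,6,7): 0⊕0⊕1⊕0 = 1
s4 (pos 4,5,6,7): 1⊕0⊕1⊕0 = 0
Syndrome s4…s1 = 010 → error at position 2.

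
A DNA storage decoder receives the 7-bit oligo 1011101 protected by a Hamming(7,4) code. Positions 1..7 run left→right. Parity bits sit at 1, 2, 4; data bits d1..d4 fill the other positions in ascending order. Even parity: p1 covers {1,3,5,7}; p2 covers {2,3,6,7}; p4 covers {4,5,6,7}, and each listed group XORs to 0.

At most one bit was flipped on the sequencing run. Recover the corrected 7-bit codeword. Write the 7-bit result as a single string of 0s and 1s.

1010101

s1 (pos 1,3,5,7): 1⊕1⊕1⊕1 = 0
s2 (pos 2,3,6,7): 0⊕1⊕0⊕1 = 0
s4 (pos 4,5,6,7): 1⊕1⊕0⊕1 = 1
Syndrome s4…s1 = 100 → error at position 4.
Flip position 4: 1011101 → 1010101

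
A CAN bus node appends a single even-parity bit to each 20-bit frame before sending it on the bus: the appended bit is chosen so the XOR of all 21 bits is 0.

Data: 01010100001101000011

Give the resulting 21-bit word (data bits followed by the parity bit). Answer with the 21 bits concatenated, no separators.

XOR of the 20 data bits: 0⊕1⊕0⊕1⊕0⊕1⊕0⊕0⊕0⊕0⊕1⊕1⊕0⊕1⊕0⊕0⊕0⊕0⊕1⊕1 = 0
Parity bit = 0 (so all 21 bits XOR to 0).

010101000011010000110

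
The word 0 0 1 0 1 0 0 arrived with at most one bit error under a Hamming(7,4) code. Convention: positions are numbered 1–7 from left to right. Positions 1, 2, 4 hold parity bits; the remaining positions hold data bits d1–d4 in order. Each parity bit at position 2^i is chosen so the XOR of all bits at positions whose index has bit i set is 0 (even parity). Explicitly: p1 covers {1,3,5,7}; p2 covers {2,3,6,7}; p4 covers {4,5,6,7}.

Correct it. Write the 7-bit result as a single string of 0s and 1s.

s1 (pos 1,3,5,7): 0⊕1⊕1⊕0 = 0
s2 (pos 2,3,6,7): 0⊕1⊕0⊕0 = 1
s4 (pos 4,5,6,7): 0⊕1⊕0⊕0 = 1
Syndrome s4…s1 = 110 → error at position 6.
Flip position 6: 0010100 → 0010110

0010110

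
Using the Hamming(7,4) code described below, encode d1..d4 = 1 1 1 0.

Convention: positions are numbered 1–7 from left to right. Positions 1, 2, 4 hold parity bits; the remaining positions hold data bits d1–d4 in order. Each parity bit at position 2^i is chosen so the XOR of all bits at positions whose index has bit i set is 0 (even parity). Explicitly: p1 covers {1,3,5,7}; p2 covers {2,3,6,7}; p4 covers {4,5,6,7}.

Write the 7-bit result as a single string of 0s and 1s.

0010110

Place data at non-parity positions: p1 p2 1 p4 1 1 0
p1 (pos 1,3,5,7): XOR of data positions = 1⊕1⊕0 = 0
p2 (pos 2,3,6,7): XOR of data positions = 1⊕1⊕0 = 0
p4 (pos 4,5,6,7): XOR of data positions = 1⊕1⊕0 = 0
Codeword: 0010110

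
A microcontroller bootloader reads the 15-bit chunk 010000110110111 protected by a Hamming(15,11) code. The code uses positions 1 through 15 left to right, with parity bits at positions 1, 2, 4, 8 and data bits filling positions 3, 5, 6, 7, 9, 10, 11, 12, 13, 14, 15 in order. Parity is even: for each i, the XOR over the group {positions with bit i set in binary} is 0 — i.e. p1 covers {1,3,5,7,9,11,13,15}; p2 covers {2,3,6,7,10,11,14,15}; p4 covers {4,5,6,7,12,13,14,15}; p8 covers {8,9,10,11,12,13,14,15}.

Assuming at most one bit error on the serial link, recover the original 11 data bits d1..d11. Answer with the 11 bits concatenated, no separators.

s1 (pos 1,3,5,7,9,11,13,15): 0⊕0⊕0⊕1⊕0⊕1⊕1⊕1 = 0
s2 (pos 2,3,6,7,10,11,14,15): 1⊕0⊕0⊕1⊕1⊕1⊕1⊕1 = 0
s4 (pos 4,5,6,7,12,13,14,15): 0⊕0⊕0⊕1⊕0⊕1⊕1⊕1 = 0
s8 (pos 8,9,10,11,12,13,14,15): 1⊕0⊕1⊕1⊕0⊕1⊕1⊕1 = 0
Syndrome s8…s1 = 0000 → no error.
Read data bits from positions 3,5,6,7,9,10,11,12,13,14,15: 00010110111

00010110111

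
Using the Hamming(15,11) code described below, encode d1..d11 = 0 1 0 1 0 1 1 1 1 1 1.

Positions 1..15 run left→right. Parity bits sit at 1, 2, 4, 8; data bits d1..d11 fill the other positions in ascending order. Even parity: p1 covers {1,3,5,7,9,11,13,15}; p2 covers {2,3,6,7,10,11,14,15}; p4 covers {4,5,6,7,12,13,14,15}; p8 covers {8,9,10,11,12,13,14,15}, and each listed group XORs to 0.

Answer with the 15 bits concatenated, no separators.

Place data at non-parity positions: p1 p2 0 p4 1 0 1 p8 0 1 1 1 1 1 1
p1 (pos 1,3,5,7,9,11,13,15): XOR of data positions = 0⊕1⊕1⊕0⊕1⊕1⊕1 = 1
p2 (pos 2,3,6,7,10,11,14,15): XOR of data positions = 0⊕0⊕1⊕1⊕1⊕1⊕1 = 1
p4 (pos 4,5,6,7,12,13,14,15): XOR of data positions = 1⊕0⊕1⊕1⊕1⊕1⊕1 = 0
p8 (pos 8,9,10,11,12,13,14,15): XOR of data positions = 0⊕1⊕1⊕1⊕1⊕1⊕1 = 0
Codeword: 110010100111111

110010100111111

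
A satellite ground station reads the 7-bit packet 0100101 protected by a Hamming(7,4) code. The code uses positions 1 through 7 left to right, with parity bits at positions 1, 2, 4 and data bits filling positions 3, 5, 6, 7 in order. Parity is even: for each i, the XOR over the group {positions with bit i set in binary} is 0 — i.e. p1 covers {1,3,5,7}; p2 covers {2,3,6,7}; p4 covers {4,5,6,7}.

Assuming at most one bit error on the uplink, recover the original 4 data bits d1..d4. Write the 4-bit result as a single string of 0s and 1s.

0101

s1 (pos 1,3,5,7): 0⊕0⊕1⊕1 = 0
s2 (pos 2,3,6,7): 1⊕0⊕0⊕1 = 0
s4 (pos 4,5,6,7): 0⊕1⊕0⊕1 = 0
Syndrome s4…s1 = 000 → no error.
Read data bits from positions 3,5,6,7: 0101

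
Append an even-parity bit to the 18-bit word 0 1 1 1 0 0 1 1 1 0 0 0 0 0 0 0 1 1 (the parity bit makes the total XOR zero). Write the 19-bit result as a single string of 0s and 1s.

XOR of the 18 data bits: 0⊕1⊕1⊕1⊕0⊕0⊕1⊕1⊕1⊕0⊕0⊕0⊕0⊕0⊕0⊕0⊕1⊕1 = 0
Parity bit = 0 (so all 19 bits XOR to 0).

0111001110000000110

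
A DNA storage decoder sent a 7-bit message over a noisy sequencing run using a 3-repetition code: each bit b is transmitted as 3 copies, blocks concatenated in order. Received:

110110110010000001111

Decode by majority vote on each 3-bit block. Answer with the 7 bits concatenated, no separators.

Block 1 (110): 2 ones → 1
Block 2 (110): 2 ones → 1
Block 3 (110): 2 ones → 1
Block 4 (010): 1 one → 0
Block 5 (000): 0 ones → 0
Block 6 (001): 1 one → 0
Block 7 (111): 3 ones → 1

1110001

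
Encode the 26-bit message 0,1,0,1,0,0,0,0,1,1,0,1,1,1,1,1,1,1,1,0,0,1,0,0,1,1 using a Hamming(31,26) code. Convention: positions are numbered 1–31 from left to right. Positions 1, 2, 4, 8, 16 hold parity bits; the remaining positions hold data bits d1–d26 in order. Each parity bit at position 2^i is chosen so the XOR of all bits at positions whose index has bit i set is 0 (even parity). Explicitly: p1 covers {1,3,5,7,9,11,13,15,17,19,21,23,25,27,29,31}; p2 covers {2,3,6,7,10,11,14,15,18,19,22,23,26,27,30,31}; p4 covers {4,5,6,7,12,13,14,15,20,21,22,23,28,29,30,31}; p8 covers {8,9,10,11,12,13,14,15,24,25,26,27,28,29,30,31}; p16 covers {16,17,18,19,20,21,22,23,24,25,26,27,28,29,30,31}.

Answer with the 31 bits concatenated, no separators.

1100101000001101111111110010011

Place data at non-parity positions: p1 p2 0 p4 1 0 1 p8 0 0 0 0 1 1 0 p16 1 1 1 1 1 1 1 1 0 0 1 0 0 1 1
p1 (pos 1,3,5,7,9,11,13,15,17,19,21,23,25,27,29,31): XOR of data positions = 0⊕1⊕1⊕0⊕0⊕1⊕0⊕1⊕1⊕1⊕1⊕0⊕1⊕0⊕1 = 1
p2 (pos 2,3,6,7,10,11,14,15,18,19,22,23,26,27,30,31): XOR of data positions = 0⊕0⊕1⊕0⊕0⊕1⊕0⊕1⊕1⊕1⊕1⊕0⊕1⊕1⊕1 = 1
p4 (pos 4,5,6,7,12,13,14,15,20,21,22,23,28,29,30,31): XOR of data positions = 1⊕0⊕1⊕0⊕1⊕1⊕0⊕1⊕1⊕1⊕1⊕0⊕0⊕1⊕1 = 0
p8 (pos 8,9,10,11,12,13,14,15,24,25,26,27,28,29,30,31): XOR of data positions = 0⊕0⊕0⊕0⊕1⊕1⊕0⊕1⊕0⊕0⊕1⊕0⊕0⊕1⊕1 = 0
p16 (pos 16,17,18,19,20,21,22,23,24,25,26,27,28,29,30,31): XOR of data positions = 1⊕1⊕1⊕1⊕1⊕1⊕1⊕1⊕0⊕0⊕1⊕0⊕0⊕1⊕1 = 1
Codeword: 1100101000001101111111110010011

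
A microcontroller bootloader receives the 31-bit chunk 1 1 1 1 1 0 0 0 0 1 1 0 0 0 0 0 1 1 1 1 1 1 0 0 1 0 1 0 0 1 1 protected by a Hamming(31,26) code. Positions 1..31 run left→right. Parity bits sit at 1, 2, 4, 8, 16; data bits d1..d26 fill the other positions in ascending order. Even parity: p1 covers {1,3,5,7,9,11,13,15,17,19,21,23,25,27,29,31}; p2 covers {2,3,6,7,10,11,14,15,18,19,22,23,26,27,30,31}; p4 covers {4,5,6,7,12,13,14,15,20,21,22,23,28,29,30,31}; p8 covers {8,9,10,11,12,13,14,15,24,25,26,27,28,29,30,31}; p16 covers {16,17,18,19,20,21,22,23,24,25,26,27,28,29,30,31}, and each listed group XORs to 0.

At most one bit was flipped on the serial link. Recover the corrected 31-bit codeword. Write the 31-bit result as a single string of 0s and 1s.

1110100001100000111111001010011

s1 (pos 1,3,5,7,9,11,13,15,17,19,21,23,25,27,29,31): 1⊕1⊕1⊕0⊕0⊕1⊕0⊕0⊕1⊕1⊕1⊕0⊕1⊕1⊕0⊕1 = 0
s2 (pos 2,3,6,7,10,11,14,15,18,19,22,23,26,27,30,31): 1⊕1⊕0⊕0⊕1⊕1⊕0⊕0⊕1⊕1⊕1⊕0⊕0⊕1⊕1⊕1 = 0
s4 (pos 4,5,6,7,12,13,14,15,20,21,22,23,28,29,30,31): 1⊕1⊕0⊕0⊕0⊕0⊕0⊕0⊕1⊕1⊕1⊕0⊕0⊕0⊕1⊕1 = 1
s8 (pos 8,9,10,11,12,13,14,15,24,25,26,27,28,29,30,31): 0⊕0⊕1⊕1⊕0⊕0⊕0⊕0⊕0⊕1⊕0⊕1⊕0⊕0⊕1⊕1 = 0
s16 (pos 16,17,18,19,20,21,22,23,24,25,26,27,28,29,30,31): 0⊕1⊕1⊕1⊕1⊕1⊕1⊕0⊕0⊕1⊕0⊕1⊕0⊕0⊕1⊕1 = 0
Syndrome s16…s1 = 00100 → error at position 4.
Flip position 4: 1111100001100000111111001010011 → 1110100001100000111111001010011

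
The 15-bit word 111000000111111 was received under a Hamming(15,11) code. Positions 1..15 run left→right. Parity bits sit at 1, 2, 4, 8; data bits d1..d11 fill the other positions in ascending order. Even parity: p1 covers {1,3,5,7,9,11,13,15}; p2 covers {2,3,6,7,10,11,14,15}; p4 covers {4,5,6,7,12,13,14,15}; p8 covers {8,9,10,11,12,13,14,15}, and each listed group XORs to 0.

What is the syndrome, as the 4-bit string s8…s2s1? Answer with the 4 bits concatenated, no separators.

s1 (pos 1,3,5,7,9,11,13,15): 1⊕1⊕0⊕0⊕0⊕1⊕1⊕1 = 1
s2 (pos 2,3,6,7,10,11,14,15): 1⊕1⊕0⊕0⊕1⊕1⊕1⊕1 = 0
s4 (pos 4,5,6,7,12,13,14,15): 0⊕0⊕0⊕0⊕1⊕1⊕1⊕1 = 0
s8 (pos 8,9,10,11,12,13,14,15): 0⊕0⊕1⊕1⊕1⊕1⊕1⊕1 = 0
Syndrome s8…s1 = 0001 → error at position 1.

0001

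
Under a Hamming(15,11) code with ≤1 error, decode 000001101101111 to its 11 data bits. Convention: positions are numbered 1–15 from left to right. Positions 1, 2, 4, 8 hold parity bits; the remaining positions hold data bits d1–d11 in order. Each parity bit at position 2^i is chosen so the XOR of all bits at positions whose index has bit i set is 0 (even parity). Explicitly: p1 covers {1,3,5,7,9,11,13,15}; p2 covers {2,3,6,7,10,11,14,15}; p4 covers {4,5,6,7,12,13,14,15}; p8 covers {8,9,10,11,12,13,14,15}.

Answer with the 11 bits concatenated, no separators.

00111101111

s1 (pos 1,3,5,7,9,11,13,15): 0⊕0⊕0⊕1⊕1⊕0⊕1⊕1 = 0
s2 (pos 2,3,6,7,10,11,14,15): 0⊕0⊕1⊕1⊕1⊕0⊕1⊕1 = 1
s4 (pos 4,5,6,7,12,13,14,15): 0⊕0⊕1⊕1⊕1⊕1⊕1⊕1 = 0
s8 (pos 8,9,10,11,12,13,14,15): 0⊕1⊕1⊕0⊕1⊕1⊕1⊕1 = 0
Syndrome s8…s1 = 0010 → error at position 2.
Flip position 2: 000001101101111 → 010001101101111
Read data bits from positions 3,5,6,7,9,10,11,12,13,14,15: 00111101111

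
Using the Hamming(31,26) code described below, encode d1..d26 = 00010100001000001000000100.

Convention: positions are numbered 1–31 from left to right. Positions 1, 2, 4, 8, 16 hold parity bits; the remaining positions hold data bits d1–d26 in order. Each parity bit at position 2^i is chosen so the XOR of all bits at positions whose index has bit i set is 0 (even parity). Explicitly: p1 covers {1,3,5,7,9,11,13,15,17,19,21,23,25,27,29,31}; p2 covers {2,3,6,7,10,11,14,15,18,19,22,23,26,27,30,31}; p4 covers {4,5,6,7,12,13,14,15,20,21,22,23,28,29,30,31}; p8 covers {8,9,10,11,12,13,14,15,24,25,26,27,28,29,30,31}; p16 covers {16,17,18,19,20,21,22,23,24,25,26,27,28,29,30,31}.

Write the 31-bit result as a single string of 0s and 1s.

1000001101000010000001000000100

Place data at non-parity positions: p1 p2 0 p4 0 0 1 p8 0 1 0 0 0 0 1 p16 0 0 0 0 0 1 0 0 0 0 0 0 1 0 0
p1 (pos 1,3,5,7,9,11,13,15,17,19,21,23,25,27,29,31): XOR of data positions = 0⊕0⊕1⊕0⊕0⊕0⊕1⊕0⊕0⊕0⊕0⊕0⊕0⊕1⊕0 = 1
p2 (pos 2,3,6,7,10,11,14,15,18,19,22,23,26,27,30,31): XOR of data positions = 0⊕0⊕1⊕1⊕0⊕0⊕1⊕0⊕0⊕1⊕0⊕0⊕0⊕0⊕0 = 0
p4 (pos 4,5,6,7,12,13,14,15,20,21,22,23,28,29,30,31): XOR of data positions = 0⊕0⊕1⊕0⊕0⊕0⊕1⊕0⊕0⊕1⊕0⊕0⊕1⊕0⊕0 = 0
p8 (pos 8,9,10,11,12,13,14,15,24,25,26,27,28,29,30,31): XOR of data positions = 0⊕1⊕0⊕0⊕0⊕0⊕1⊕0⊕0⊕0⊕0⊕0⊕1⊕0⊕0 = 1
p16 (pos 16,17,18,19,20,21,22,23,24,25,26,27,28,29,30,31): XOR of data positions = 0⊕0⊕0⊕0⊕0⊕1⊕0⊕0⊕0⊕0⊕0⊕0⊕1⊕0⊕0 = 0
Codeword: 1000001101000010000001000000100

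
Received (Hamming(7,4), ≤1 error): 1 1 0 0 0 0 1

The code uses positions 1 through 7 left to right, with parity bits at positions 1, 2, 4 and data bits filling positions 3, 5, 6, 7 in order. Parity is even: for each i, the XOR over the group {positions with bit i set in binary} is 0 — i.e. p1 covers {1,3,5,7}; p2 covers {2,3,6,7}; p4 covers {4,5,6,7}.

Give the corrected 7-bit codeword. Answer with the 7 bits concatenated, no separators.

s1 (pos 1,3,5,7): 1⊕0⊕0⊕1 = 0
s2 (pos 2,3,6,7): 1⊕0⊕0⊕1 = 0
s4 (pos 4,5,6,7): 0⊕0⊕0⊕1 = 1
Syndrome s4…s1 = 100 → error at position 4.
Flip position 4: 1100001 → 1101001

1101001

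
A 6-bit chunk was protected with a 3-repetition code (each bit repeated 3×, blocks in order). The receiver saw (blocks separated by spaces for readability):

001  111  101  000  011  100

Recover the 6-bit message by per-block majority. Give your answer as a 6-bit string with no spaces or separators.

011010

Block 1 (001): 1 one → 0
Block 2 (111): 3 ones → 1
Block 3 (101): 2 ones → 1
Block 4 (000): 0 ones → 0
Block 5 (011): 2 ones → 1
Block 6 (100): 1 one → 0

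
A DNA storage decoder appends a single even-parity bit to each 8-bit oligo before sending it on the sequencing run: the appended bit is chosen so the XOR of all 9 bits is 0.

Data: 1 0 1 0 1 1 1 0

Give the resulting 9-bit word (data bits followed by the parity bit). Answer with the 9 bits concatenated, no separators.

XOR of the 8 data bits: 1⊕0⊕1⊕0⊕1⊕1⊕1⊕0 = 1
Parity bit = 1 (so all 9 bits XOR to 0).

101011101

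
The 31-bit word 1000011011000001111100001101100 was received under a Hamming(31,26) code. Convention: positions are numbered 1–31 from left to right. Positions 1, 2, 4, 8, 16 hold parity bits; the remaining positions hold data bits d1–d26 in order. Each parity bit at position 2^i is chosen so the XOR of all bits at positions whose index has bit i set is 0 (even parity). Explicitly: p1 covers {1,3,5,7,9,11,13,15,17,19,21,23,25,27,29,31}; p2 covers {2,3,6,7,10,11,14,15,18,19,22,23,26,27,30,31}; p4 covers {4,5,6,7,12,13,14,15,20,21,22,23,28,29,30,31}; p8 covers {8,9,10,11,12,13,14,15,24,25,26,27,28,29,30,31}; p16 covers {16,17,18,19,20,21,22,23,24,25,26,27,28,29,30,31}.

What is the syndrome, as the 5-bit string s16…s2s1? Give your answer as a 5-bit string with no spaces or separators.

10101

s1 (pos 1,3,5,7,9,11,13,15,17,19,21,23,25,27,29,31): 1⊕0⊕0⊕1⊕1⊕0⊕0⊕0⊕1⊕1⊕0⊕0⊕1⊕0⊕1⊕0 = 1
s2 (pos 2,3,6,7,10,11,14,15,18,19,22,23,26,27,30,31): 0⊕0⊕1⊕1⊕1⊕0⊕0⊕0⊕1⊕1⊕0⊕0⊕1⊕0⊕0⊕0 = 0
s4 (pos 4,5,6,7,12,13,14,15,20,21,22,23,28,29,30,31): 0⊕0⊕1⊕1⊕0⊕0⊕0⊕0⊕1⊕0⊕0⊕0⊕1⊕1⊕0⊕0 = 1
s8 (pos 8,9,10,11,12,13,14,15,24,25,26,27,28,29,30,31): 0⊕1⊕1⊕0⊕0⊕0⊕0⊕0⊕0⊕1⊕1⊕0⊕1⊕1⊕0⊕0 = 0
s16 (pos 16,17,18,19,20,21,22,23,24,25,26,27,28,29,30,31): 1⊕1⊕1⊕1⊕1⊕0⊕0⊕0⊕0⊕1⊕1⊕0⊕1⊕1⊕0⊕0 = 1
Syndrome s16…s1 = 10101 → error at position 21.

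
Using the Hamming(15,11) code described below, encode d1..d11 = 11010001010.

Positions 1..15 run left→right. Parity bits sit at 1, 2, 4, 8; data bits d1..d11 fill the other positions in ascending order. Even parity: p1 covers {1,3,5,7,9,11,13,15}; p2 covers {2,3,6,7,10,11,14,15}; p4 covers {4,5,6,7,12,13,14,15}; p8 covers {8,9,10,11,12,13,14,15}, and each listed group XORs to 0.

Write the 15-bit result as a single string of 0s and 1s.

111010100001010

Place data at non-parity positions: p1 p2 1 p4 1 0 1 p8 0 0 0 1 0 1 0
p1 (pos 1,3,5,7,9,11,13,15): XOR of data positions = 1⊕1⊕1⊕0⊕0⊕0⊕0 = 1
p2 (pos 2,3,6,7,10,11,14,15): XOR of data positions = 1⊕0⊕1⊕0⊕0⊕1⊕0 = 1
p4 (pos 4,5,6,7,12,13,14,15): XOR of data positions = 1⊕0⊕1⊕1⊕0⊕1⊕0 = 0
p8 (pos 8,9,10,11,12,13,14,15): XOR of data positions = 0⊕0⊕0⊕1⊕0⊕1⊕0 = 0
Codeword: 111010100001010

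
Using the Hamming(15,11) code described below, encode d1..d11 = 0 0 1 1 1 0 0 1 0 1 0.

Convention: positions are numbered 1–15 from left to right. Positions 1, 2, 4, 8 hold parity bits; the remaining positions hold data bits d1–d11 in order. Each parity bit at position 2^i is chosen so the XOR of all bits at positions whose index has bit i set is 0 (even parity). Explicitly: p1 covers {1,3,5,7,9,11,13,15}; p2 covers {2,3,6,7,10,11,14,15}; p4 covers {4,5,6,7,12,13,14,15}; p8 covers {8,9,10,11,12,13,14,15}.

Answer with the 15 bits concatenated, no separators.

Place data at non-parity positions: p1 p2 0 p4 0 1 1 p8 1 0 0 1 0 1 0
p1 (pos 1,3,5,7,9,11,13,15): XOR of data positions = 0⊕0⊕1⊕1⊕0⊕0⊕0 = 0
p2 (pos 2,3,6,7,10,11,14,15): XOR of data positions = 0⊕1⊕1⊕0⊕0⊕1⊕0 = 1
p4 (pos 4,5,6,7,12,13,14,15): XOR of data positions = 0⊕1⊕1⊕1⊕0⊕1⊕0 = 0
p8 (pos 8,9,10,11,12,13,14,15): XOR of data positions = 1⊕0⊕0⊕1⊕0⊕1⊕0 = 1
Codeword: 010001111001010

010001111001010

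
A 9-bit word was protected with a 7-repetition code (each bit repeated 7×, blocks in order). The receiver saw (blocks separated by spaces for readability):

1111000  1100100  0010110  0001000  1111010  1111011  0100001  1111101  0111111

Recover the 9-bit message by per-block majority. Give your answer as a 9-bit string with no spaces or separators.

Block 1 (1111000): 4 ones → 1
Block 2 (1100100): 3 ones → 0
Block 3 (0010110): 3 ones → 0
Block 4 (0001000): 1 one → 0
Block 5 (1111010): 5 ones → 1
Block 6 (1111011): 6 ones → 1
Block 7 (0100001): 2 ones → 0
Block 8 (1111101): 6 ones → 1
Block 9 (0111111): 6 ones → 1

100011011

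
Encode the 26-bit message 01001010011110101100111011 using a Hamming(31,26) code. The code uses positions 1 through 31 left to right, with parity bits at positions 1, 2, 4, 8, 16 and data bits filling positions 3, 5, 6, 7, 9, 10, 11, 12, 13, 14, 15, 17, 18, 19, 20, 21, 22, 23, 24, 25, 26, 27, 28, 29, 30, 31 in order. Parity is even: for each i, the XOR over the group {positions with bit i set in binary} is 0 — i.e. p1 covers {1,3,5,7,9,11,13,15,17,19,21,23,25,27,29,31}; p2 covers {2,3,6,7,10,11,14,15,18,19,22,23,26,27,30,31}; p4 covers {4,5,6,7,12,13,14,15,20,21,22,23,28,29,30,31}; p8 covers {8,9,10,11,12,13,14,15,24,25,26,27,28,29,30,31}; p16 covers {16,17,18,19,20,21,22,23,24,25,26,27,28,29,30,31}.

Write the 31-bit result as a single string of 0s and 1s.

Place data at non-parity positions: p1 p2 0 p4 1 0 0 p8 1 0 1 0 0 1 1 p16 1 1 0 1 0 1 1 0 0 1 1 1 0 1 1
p1 (pos 1,3,5,7,9,11,13,15,17,19,21,23,25,27,29,31): XOR of data positions = 0⊕1⊕0⊕1⊕1⊕0⊕1⊕1⊕0⊕0⊕1⊕0⊕1⊕0⊕1 = 0
p2 (pos 2,3,6,7,10,11,14,15,18,19,22,23,26,27,30,31): XOR of data positions = 0⊕0⊕0⊕0⊕1⊕1⊕1⊕1⊕0⊕1⊕1⊕1⊕1⊕1⊕1 = 0
p4 (pos 4,5,6,7,12,13,14,15,20,21,22,23,28,29,30,31): XOR of data positions = 1⊕0⊕0⊕0⊕0⊕1⊕1⊕1⊕0⊕1⊕1⊕1⊕0⊕1⊕1 = 1
p8 (pos 8,9,10,11,12,13,14,15,24,25,26,27,28,29,30,31): XOR of data positions = 1⊕0⊕1⊕0⊕0⊕1⊕1⊕0⊕0⊕1⊕1⊕1⊕0⊕1⊕1 = 1
p16 (pos 16,17,18,19,20,21,22,23,24,25,26,27,28,29,30,31): XOR of data positions = 1⊕1⊕0⊕1⊕0⊕1⊕1⊕0⊕0⊕1⊕1⊕1⊕0⊕1⊕1 = 0
Codeword: 0001100110100110110101100111011

0001100110100110110101100111011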